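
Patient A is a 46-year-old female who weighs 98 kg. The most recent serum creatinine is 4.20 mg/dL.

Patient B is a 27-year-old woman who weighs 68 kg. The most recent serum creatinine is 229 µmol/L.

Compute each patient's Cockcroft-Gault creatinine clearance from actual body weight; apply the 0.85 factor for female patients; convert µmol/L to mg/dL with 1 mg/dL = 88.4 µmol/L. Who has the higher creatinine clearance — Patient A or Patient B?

Patient A: CrCl = (140 − 46) × 98 / (72 × 4.2) × 0.85 = 9212.0 / 302.40 × 0.85 ≈ 25.9 mL/min
Patient B: SCr = 229 / 88.4 = 2.59 mg/dL
Patient B: CrCl = (140 − 27) × 68 / (72 × 2.59) × 0.85 = 7684.0 / 186.48 × 0.85 ≈ 35.0 mL/min
25.9 vs 35.0 mL/min → Patient B is higher.

Patient B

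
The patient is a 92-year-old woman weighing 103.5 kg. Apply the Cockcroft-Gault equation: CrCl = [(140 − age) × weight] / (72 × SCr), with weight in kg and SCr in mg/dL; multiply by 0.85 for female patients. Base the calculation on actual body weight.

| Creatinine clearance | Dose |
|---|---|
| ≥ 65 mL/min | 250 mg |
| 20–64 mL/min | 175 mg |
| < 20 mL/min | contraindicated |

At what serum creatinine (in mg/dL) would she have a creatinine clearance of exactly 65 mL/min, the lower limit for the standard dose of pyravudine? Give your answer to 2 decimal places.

0.90 mg/dL

Standard dose requires CrCl ≥ 65 mL/min.
Set (140 − 92) × 103.5 × 0.85 / (72 × SCr) = 65
SCr = (140 − 92) × 103.5 × 0.85 / (72 × 65) = 0.902 mg/dL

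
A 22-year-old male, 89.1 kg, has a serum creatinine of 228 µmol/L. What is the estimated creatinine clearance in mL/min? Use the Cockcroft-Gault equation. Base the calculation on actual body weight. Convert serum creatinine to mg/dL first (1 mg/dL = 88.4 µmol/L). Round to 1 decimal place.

SCr = 228 / 88.4 = 2.579 mg/dL
CrCl = (140 − 22) × 89.1 / (72 × 2.579) = 10513.8 / 185.69 ≈ 56.6 mL/min

56.6 mL/min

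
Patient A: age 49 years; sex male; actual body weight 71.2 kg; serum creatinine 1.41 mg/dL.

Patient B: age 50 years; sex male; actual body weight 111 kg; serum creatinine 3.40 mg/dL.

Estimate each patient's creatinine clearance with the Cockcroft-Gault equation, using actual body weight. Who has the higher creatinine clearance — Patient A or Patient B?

Patient A: CrCl = (140 − 49) × 71.2 / (72 × 1.41) = 6479.2 / 101.52 ≈ 63.8 mL/min
Patient B: CrCl = (140 − 50) × 111 / (72 × 3.4) = 9990.0 / 244.80 ≈ 40.8 mL/min
63.8 vs 40.8 mL/min → Patient A is higher.

Patient A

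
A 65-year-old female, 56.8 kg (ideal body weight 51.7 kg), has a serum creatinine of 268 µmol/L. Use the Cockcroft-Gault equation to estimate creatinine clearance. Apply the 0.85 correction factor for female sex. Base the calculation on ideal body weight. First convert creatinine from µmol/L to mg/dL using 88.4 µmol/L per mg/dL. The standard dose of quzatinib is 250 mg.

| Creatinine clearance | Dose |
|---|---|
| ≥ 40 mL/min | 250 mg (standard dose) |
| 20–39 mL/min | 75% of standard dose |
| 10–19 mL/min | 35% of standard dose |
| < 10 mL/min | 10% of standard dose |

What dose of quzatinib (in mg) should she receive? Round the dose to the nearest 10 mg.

90 mg

SCr = 268 / 88.4 = 3.032 mg/dL
CrCl = (140 − 65) × 51.7 / (72 × 3.032) × 0.85 = 3877.5 / 218.30 × 0.85 ≈ 15.1 mL/min
CrCl ≈ 15 mL/min → bracket 10–19 mL/min.
35% of 250 mg = 87.5 mg → 90 mg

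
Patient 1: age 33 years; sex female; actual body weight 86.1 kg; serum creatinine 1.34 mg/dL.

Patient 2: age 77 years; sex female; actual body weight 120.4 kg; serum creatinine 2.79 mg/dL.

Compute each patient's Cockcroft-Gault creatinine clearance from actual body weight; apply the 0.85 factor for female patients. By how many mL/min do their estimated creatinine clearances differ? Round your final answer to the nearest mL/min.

49 mL/min

Patient 1: CrCl = (140 − 33) × 86.1 / (72 × 1.34) × 0.85 = 9212.7 / 96.48 × 0.85 ≈ 81.2 mL/min
Patient 2: CrCl = (140 − 77) × 120.4 / (72 × 2.79) × 0.85 = 7585.2 / 200.88 × 0.85 ≈ 32.1 mL/min
|81.2 − 32.1| = 49.1 mL/min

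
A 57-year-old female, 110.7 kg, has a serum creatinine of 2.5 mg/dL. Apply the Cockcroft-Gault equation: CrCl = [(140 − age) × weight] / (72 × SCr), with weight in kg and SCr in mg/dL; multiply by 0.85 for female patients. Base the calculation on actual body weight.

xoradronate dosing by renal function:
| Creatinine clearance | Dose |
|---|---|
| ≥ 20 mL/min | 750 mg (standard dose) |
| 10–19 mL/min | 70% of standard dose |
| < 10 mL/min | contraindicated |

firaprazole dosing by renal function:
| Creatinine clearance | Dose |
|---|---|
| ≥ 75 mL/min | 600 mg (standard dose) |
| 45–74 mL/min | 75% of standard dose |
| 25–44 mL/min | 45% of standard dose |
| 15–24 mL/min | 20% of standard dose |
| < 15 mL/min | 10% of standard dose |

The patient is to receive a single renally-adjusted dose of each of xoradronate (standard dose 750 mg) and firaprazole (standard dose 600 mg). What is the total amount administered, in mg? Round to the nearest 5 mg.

1020 mg

CrCl = (140 − 57) × 110.7 / (72 × 2.5) × 0.85 = 9188.1 / 180.00 × 0.85 ≈ 43.4 mL/min
CrCl ≈ 43 mL/min.
xoradronate: ≥ 20 mL/min → 100% of 750 mg = 750 mg.
firaprazole: 25–44 mL/min → 45% of 600 mg = 270 mg.
Total = 750 + 270 = 1020 mg.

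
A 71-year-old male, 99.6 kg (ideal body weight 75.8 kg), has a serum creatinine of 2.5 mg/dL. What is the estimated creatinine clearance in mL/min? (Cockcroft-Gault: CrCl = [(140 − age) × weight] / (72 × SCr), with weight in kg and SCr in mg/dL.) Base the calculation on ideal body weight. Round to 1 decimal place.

29.1 mL/min

CrCl = (140 − 71) × 75.8 / (72 × 2.5) = 5230.2 / 180.00 ≈ 29.1 mL/min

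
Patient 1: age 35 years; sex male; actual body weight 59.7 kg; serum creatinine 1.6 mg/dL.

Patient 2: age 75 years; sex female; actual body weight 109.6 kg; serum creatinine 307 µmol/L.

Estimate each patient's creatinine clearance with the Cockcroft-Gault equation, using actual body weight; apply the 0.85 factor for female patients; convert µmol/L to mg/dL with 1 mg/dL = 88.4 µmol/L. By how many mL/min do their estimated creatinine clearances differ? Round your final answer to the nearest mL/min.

30 mL/min

Patient 1: CrCl = (140 − 35) × 59.7 / (72 × 1.6) = 6268.5 / 115.20 ≈ 54.4 mL/min
Patient 2: SCr = 307 / 88.4 = 3.473 mg/dL
Patient 2: CrCl = (140 − 75) × 109.6 / (72 × 3.473) × 0.85 = 7124.0 / 250.06 × 0.85 ≈ 24.2 mL/min
|54.4 − 24.2| = 30.2 mL/min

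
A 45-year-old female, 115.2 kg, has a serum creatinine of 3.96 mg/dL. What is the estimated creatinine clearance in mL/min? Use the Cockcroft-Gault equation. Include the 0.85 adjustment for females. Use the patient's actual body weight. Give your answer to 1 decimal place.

32.6 mL/min

CrCl = (140 − 45) × 115.2 / (72 × 3.96) × 0.85 = 10944.0 / 285.12 × 0.85 ≈ 32.6 mL/min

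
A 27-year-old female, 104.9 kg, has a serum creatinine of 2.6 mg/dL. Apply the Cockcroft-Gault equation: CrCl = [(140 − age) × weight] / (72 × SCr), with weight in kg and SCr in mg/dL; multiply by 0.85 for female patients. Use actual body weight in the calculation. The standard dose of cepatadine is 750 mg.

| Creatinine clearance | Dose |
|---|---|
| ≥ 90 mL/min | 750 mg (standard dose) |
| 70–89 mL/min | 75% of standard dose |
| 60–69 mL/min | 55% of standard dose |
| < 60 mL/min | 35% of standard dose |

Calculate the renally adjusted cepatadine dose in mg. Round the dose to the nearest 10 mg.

260 mg

CrCl = (140 − 27) × 104.9 / (72 × 2.6) × 0.85 = 11853.7 / 187.20 × 0.85 ≈ 53.8 mL/min
CrCl ≈ 54 mL/min → bracket < 60 mL/min.
35% of 750 mg = 262.5 mg → 260 mg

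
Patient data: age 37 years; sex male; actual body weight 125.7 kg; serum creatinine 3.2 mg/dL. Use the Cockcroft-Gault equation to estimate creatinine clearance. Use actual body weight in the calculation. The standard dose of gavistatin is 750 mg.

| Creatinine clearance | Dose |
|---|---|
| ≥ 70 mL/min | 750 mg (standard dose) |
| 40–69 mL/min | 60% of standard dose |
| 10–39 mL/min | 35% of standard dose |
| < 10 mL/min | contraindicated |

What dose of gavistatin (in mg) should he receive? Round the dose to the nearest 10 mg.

CrCl = (140 − 37) × 125.7 / (72 × 3.2) = 12947.1 / 230.40 ≈ 56.2 mL/min
CrCl ≈ 56 mL/min → bracket 40–69 mL/min.
60% of 750 mg = 450 mg

450 mg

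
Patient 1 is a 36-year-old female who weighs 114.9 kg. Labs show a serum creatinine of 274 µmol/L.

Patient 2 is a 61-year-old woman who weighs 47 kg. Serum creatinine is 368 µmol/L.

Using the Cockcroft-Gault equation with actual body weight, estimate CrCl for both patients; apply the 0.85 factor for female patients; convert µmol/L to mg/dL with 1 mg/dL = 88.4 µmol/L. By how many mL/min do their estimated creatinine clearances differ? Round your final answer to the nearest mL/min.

Patient 1: SCr = 274 / 88.4 = 3.1 mg/dL
Patient 1: CrCl = (140 − 36) × 114.9 / (72 × 3.1) × 0.85 = 11949.6 / 223.20 × 0.85 ≈ 45.5 mL/min
Patient 2: SCr = 368 / 88.4 = 4.163 mg/dL
Patient 2: CrCl = (140 − 61) × 47 / (72 × 4.163) × 0.85 = 3713.0 / 299.74 × 0.85 ≈ 10.5 mL/min
|45.5 − 10.5| = 35.0 mL/min

35 mL/min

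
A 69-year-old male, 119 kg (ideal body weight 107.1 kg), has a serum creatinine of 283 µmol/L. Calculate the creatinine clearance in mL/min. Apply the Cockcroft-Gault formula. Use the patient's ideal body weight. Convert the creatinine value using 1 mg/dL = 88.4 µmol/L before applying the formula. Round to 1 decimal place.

33.0 mL/min

SCr = 283 / 88.4 = 3.201 mg/dL
CrCl = (140 − 69) × 107.1 / (72 × 3.201) = 7604.1 / 230.47 ≈ 33.0 mL/min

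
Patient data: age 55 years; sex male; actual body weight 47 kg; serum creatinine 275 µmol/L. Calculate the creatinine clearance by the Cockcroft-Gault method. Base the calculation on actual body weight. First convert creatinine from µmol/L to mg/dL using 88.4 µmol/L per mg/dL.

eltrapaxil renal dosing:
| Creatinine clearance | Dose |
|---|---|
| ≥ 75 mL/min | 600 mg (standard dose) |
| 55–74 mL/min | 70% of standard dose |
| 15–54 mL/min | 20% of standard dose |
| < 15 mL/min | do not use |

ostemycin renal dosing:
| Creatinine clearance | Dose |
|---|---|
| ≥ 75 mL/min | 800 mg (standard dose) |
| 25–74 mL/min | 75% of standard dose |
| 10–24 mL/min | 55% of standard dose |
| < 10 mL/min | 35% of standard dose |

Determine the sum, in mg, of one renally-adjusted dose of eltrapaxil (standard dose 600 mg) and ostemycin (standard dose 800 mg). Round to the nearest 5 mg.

560 mg

SCr = 275 / 88.4 = 3.111 mg/dL
CrCl = (140 − 55) × 47 / (72 × 3.111) = 3995.0 / 223.99 ≈ 17.8 mL/min
CrCl ≈ 18 mL/min.
eltrapaxil: 15–54 mL/min → 20% of 600 mg = 120 mg.
ostemycin: 10–24 mL/min → 55% of 800 mg = 440 mg.
Total = 120 + 440 = 560 mg.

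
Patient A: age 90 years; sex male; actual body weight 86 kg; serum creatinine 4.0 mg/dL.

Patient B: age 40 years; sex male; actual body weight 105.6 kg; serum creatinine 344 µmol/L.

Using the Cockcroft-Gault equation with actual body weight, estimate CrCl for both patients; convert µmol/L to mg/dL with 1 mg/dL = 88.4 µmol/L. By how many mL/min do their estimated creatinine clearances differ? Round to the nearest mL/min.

Patient A: CrCl = (140 − 90) × 86 / (72 × 4) = 4300.0 / 288.00 ≈ 14.9 mL/min
Patient B: SCr = 344 / 88.4 = 3.891 mg/dL
Patient B: CrCl = (140 − 40) × 105.6 / (72 × 3.891) = 10560.0 / 280.15 ≈ 37.7 mL/min
|14.9 − 37.7| = 22.8 mL/min

23 mL/min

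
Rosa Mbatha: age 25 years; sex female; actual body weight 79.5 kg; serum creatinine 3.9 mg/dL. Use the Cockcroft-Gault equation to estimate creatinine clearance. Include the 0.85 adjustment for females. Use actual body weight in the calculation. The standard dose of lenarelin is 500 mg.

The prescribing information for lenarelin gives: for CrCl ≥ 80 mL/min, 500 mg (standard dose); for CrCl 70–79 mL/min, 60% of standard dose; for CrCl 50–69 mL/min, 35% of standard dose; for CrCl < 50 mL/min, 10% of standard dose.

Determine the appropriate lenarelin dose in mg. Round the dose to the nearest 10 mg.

CrCl = (140 − 25) × 79.5 / (72 × 3.9) × 0.85 = 9142.5 / 280.80 × 0.85 ≈ 27.7 mL/min
CrCl ≈ 28 mL/min → bracket < 50 mL/min.
10% of 500 mg = 50 mg

50 mg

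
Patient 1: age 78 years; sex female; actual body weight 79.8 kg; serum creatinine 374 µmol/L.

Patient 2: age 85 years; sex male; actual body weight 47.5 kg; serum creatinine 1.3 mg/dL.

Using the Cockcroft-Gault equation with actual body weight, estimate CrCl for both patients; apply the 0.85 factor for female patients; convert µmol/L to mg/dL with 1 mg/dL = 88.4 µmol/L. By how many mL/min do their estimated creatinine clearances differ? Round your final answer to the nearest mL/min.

14 mL/min

Patient 1: SCr = 374 / 88.4 = 4.231 mg/dL
Patient 1: CrCl = (140 − 78) × 79.8 / (72 × 4.231) × 0.85 = 4947.6 / 304.63 × 0.85 ≈ 13.8 mL/min
Patient 2: CrCl = (140 − 85) × 47.5 / (72 × 1.3) = 2612.5 / 93.60 ≈ 27.9 mL/min
|13.8 − 27.9| = 14.1 mL/min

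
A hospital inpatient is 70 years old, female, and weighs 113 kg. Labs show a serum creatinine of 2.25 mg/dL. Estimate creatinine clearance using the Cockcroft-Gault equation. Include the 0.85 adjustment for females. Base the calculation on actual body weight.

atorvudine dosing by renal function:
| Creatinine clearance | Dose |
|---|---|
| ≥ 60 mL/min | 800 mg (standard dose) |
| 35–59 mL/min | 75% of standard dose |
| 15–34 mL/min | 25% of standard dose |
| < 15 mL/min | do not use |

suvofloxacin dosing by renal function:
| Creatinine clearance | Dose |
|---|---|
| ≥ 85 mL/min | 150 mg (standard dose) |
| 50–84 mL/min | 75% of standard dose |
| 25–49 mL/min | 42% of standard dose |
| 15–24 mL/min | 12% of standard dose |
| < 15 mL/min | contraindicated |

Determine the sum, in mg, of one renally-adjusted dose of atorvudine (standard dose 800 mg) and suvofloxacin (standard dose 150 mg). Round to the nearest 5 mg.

CrCl = (140 − 70) × 113 / (72 × 2.25) × 0.85 = 7910.0 / 162.00 × 0.85 ≈ 41.5 mL/min
CrCl ≈ 42 mL/min.
atorvudine: 35–59 mL/min → 75% of 800 mg = 600 mg.
suvofloxacin: 25–49 mL/min → 42% of 150 mg = 63 mg.
Total = 600 + 63 = 663 mg.

665 mg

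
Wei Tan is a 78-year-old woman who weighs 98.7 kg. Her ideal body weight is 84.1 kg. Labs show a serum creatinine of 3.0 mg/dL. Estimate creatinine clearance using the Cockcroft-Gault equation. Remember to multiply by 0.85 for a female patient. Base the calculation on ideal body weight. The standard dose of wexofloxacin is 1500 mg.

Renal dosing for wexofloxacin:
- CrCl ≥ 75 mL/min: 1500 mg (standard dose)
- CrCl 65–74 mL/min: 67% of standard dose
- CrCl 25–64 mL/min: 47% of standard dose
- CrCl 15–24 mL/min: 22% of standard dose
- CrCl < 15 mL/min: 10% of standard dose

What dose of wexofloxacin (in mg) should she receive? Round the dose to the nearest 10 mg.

330 mg

CrCl = (140 − 78) × 84.1 / (72 × 3) × 0.85 = 5214.2 / 216.00 × 0.85 ≈ 20.5 mL/min
CrCl ≈ 21 mL/min → bracket 15–24 mL/min.
22% of 1500 mg = 330 mg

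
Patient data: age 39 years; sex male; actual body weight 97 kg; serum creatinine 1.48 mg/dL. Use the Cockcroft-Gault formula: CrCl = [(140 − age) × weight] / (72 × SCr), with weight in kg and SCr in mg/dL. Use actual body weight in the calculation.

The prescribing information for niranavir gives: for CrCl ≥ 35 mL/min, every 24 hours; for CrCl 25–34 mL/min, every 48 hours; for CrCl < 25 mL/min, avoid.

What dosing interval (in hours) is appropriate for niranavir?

CrCl = (140 − 39) × 97 / (72 × 1.48) = 9797.0 / 106.56 ≈ 91.9 mL/min
CrCl ≈ 92 mL/min → bracket ≥ 35 mL/min → every 24 hours.

every 24 hours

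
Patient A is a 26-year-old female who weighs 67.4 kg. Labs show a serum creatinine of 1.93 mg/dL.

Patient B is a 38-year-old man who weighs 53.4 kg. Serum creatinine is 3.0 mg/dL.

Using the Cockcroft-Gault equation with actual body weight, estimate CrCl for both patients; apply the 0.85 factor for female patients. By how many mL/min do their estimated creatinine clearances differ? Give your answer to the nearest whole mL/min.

Patient A: CrCl = (140 − 26) × 67.4 / (72 × 1.93) × 0.85 = 7683.6 / 138.96 × 0.85 ≈ 47.0 mL/min
Patient B: CrCl = (140 − 38) × 53.4 / (72 × 3) = 5446.8 / 216.00 ≈ 25.2 mL/min
|47.0 − 25.2| = 21.8 mL/min

22 mL/min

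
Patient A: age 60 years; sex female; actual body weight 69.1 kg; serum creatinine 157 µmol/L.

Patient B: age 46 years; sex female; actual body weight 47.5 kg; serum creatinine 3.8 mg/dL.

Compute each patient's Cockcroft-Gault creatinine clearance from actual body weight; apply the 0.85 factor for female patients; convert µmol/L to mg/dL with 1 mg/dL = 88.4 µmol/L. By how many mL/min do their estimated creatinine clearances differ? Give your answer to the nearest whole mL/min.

23 mL/min

Patient A: SCr = 157 / 88.4 = 1.776 mg/dL
Patient A: CrCl = (140 − 60) × 69.1 / (72 × 1.776) × 0.85 = 5528.0 / 127.87 × 0.85 ≈ 36.7 mL/min
Patient B: CrCl = (140 − 46) × 47.5 / (72 × 3.8) × 0.85 = 4465.0 / 273.60 × 0.85 ≈ 13.9 mL/min
|36.7 − 13.9| = 22.8 mL/min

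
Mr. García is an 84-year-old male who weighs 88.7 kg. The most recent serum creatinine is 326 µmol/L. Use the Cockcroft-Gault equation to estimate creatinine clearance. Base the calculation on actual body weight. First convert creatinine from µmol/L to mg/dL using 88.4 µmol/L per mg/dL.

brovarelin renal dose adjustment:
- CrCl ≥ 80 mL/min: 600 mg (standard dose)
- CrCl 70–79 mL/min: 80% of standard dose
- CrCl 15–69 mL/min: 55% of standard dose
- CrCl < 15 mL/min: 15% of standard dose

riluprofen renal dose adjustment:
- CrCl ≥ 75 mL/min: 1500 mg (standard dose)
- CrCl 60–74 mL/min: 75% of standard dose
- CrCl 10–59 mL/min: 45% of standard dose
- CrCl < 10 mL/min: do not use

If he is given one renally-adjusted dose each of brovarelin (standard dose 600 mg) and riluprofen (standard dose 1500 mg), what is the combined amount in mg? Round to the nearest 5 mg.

SCr = 326 / 88.4 = 3.688 mg/dL
CrCl = (140 − 84) × 88.7 / (72 × 3.688) = 4967.2 / 265.54 ≈ 18.7 mL/min
CrCl ≈ 19 mL/min.
brovarelin: 15–69 mL/min → 55% of 600 mg = 330 mg.
riluprofen: 10–59 mL/min → 45% of 1500 mg = 675 mg.
Total = 330 + 675 = 1005 mg.

1005 mg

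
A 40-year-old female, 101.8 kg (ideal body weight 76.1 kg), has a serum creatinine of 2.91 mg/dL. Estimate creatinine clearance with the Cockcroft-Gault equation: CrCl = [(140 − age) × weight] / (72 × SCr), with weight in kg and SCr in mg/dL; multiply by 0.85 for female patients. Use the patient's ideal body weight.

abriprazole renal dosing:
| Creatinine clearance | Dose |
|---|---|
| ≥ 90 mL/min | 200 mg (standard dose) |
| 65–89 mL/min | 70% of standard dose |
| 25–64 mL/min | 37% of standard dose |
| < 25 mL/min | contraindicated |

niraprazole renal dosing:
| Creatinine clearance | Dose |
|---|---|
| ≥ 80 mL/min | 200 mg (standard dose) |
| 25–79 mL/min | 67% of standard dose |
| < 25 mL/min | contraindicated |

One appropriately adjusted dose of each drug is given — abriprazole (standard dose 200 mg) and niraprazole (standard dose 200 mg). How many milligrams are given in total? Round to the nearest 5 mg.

CrCl = (140 − 40) × 76.1 / (72 × 2.91) × 0.85 = 7610.0 / 209.52 × 0.85 ≈ 30.9 mL/min
CrCl ≈ 31 mL/min.
abriprazole: 25–64 mL/min → 37% of 200 mg = 74 mg.
niraprazole: 25–79 mL/min → 67% of 200 mg = 134 mg.
Total = 74 + 134 = 208 mg.

210 mg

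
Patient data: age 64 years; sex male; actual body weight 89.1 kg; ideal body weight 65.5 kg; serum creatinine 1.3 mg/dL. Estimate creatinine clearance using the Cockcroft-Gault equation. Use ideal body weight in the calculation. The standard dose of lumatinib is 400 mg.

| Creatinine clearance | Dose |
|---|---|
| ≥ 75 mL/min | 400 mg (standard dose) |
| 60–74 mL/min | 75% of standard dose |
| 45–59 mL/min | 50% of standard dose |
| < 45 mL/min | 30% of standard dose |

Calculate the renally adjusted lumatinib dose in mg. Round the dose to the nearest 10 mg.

200 mg

CrCl = (140 − 64) × 65.5 / (72 × 1.3) = 4978.0 / 93.60 ≈ 53.2 mL/min
CrCl ≈ 53 mL/min → bracket 45–59 mL/min.
50% of 400 mg = 200 mg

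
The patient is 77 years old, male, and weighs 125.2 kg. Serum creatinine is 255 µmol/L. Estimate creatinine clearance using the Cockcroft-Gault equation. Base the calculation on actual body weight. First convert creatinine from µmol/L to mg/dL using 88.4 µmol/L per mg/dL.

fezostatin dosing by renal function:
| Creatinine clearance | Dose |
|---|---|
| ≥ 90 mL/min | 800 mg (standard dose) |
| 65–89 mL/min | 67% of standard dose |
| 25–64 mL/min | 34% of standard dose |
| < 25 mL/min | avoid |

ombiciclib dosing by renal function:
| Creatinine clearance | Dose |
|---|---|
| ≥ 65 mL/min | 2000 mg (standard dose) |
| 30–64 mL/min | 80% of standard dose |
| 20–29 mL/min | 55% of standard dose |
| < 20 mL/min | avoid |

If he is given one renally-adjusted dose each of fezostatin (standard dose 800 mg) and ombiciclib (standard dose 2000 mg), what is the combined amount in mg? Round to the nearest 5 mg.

SCr = 255 / 88.4 = 2.885 mg/dL
CrCl = (140 − 77) × 125.2 / (72 × 2.885) = 7887.6 / 207.72 ≈ 38.0 mL/min
CrCl ≈ 38 mL/min.
fezostatin: 25–64 mL/min → 34% of 800 mg = 272 mg.
ombiciclib: 30–64 mL/min → 80% of 2000 mg = 1600 mg.
Total = 272 + 1600 = 1872 mg.

1870 mg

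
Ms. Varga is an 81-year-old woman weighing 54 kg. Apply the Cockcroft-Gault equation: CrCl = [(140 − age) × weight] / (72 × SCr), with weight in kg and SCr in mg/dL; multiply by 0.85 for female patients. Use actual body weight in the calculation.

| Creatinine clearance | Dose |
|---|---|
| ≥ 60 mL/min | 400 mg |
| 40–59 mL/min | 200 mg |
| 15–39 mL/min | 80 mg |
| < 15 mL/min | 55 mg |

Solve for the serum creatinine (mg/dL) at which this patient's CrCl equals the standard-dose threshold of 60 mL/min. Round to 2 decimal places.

Standard dose requires CrCl ≥ 60 mL/min.
Set (140 − 81) × 54 × 0.85 / (72 × SCr) = 60
SCr = (140 − 81) × 54 × 0.85 / (72 × 60) = 0.627 mg/dL

0.63 mg/dL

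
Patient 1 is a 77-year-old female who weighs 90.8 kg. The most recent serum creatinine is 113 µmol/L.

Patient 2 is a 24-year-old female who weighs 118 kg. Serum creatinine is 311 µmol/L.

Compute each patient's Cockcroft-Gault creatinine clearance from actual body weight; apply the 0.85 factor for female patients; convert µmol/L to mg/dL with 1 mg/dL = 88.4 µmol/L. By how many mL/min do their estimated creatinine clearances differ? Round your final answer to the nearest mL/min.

Patient 1: SCr = 113 / 88.4 = 1.278 mg/dL
Patient 1: CrCl = (140 − 77) × 90.8 / (72 × 1.278) × 0.85 = 5720.4 / 92.02 × 0.85 ≈ 52.8 mL/min
Patient 2: SCr = 311 / 88.4 = 3.518 mg/dL
Patient 2: CrCl = (140 − 24) × 118 / (72 × 3.518) × 0.85 = 13688.0 / 253.30 × 0.85 ≈ 45.9 mL/min
|52.8 − 45.9| = 6.9 mL/min

7 mL/min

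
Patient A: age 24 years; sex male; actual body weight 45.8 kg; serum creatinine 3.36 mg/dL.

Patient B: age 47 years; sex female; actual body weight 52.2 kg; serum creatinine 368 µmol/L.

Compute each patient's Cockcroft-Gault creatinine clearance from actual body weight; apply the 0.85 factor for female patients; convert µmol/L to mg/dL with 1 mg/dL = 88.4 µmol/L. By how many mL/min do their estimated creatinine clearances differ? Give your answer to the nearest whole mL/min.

Patient A: CrCl = (140 − 24) × 45.8 / (72 × 3.36) = 5312.8 / 241.92 ≈ 22.0 mL/min
Patient B: SCr = 368 / 88.4 = 4.163 mg/dL
Patient B: CrCl = (140 − 47) × 52.2 / (72 × 4.163) × 0.85 = 4854.6 / 299.74 × 0.85 ≈ 13.8 mL/min
|22.0 − 13.8| = 8.2 mL/min

8 mL/min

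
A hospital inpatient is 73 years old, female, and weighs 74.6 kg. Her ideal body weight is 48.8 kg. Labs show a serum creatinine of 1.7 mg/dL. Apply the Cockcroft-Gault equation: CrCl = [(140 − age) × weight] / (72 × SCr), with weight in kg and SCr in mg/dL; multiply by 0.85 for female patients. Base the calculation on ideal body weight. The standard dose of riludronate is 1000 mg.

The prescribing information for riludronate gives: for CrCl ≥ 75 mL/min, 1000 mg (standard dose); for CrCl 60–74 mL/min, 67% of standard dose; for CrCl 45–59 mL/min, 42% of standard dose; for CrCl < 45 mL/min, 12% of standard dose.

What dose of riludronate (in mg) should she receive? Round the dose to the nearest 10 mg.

120 mg

CrCl = (140 − 73) × 48.8 / (72 × 1.7) × 0.85 = 3269.6 / 122.40 × 0.85 ≈ 22.7 mL/min
CrCl ≈ 23 mL/min → bracket < 45 mL/min.
12% of 1000 mg = 120 mg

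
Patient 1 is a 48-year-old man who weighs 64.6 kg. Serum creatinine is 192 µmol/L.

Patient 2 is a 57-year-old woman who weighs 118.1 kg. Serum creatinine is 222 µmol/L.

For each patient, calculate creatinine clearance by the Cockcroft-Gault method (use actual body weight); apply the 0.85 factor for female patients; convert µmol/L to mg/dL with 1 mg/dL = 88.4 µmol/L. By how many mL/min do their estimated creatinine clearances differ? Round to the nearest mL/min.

8 mL/min

Patient 1: SCr = 192 / 88.4 = 2.172 mg/dL
Patient 1: CrCl = (140 − 48) × 64.6 / (72 × 2.172) = 5943.2 / 156.38 ≈ 38.0 mL/min
Patient 2: SCr = 222 / 88.4 = 2.511 mg/dL
Patient 2: CrCl = (140 − 57) × 118.1 / (72 × 2.511) × 0.85 = 9802.3 / 180.79 × 0.85 ≈ 46.1 mL/min
|38.0 − 46.1| = 8.1 mL/min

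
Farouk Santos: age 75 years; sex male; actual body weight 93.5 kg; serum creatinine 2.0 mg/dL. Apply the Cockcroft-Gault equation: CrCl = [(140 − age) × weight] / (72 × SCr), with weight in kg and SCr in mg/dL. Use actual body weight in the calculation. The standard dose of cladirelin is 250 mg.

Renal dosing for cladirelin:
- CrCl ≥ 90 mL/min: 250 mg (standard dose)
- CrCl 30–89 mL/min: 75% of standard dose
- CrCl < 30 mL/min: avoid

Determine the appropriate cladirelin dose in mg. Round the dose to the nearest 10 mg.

CrCl = (140 − 75) × 93.5 / (72 × 2) = 6077.5 / 144.00 ≈ 42.2 mL/min
CrCl ≈ 42 mL/min → bracket 30–89 mL/min.
75% of 250 mg = 187.5 mg → 190 mg

190 mg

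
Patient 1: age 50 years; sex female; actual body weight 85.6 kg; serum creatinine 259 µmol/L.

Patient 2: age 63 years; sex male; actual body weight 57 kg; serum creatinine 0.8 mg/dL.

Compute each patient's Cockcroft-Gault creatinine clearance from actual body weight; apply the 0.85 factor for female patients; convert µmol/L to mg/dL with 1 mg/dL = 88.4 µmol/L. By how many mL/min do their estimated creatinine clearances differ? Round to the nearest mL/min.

45 mL/min

Patient 1: SCr = 259 / 88.4 = 2.93 mg/dL
Patient 1: CrCl = (140 − 50) × 85.6 / (72 × 2.93) × 0.85 = 7704.0 / 210.96 × 0.85 ≈ 31.0 mL/min
Patient 2: CrCl = (140 − 63) × 57 / (72 × 0.8) = 4389.0 / 57.60 ≈ 76.2 mL/min
|31.0 − 76.2| = 45.2 mL/min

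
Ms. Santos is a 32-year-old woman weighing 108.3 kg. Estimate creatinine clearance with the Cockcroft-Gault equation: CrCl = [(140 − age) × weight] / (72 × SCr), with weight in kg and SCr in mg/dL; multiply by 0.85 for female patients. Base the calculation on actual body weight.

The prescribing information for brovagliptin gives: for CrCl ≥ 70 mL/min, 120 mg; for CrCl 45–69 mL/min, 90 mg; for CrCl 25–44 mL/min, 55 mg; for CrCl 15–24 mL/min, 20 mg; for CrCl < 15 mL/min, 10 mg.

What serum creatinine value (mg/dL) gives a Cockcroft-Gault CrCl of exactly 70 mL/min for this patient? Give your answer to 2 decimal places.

Standard dose requires CrCl ≥ 70 mL/min.
Set (140 − 32) × 108.3 × 0.85 / (72 × SCr) = 70
SCr = (140 − 32) × 108.3 × 0.85 / (72 × 70) = 1.973 mg/dL

1.97 mg/dL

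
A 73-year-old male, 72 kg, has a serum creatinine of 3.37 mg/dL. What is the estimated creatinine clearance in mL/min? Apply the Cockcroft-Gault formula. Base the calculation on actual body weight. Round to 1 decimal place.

19.9 mL/min

CrCl = (140 − 73) × 72 / (72 × 3.37) = 4824.0 / 242.64 ≈ 19.9 mL/min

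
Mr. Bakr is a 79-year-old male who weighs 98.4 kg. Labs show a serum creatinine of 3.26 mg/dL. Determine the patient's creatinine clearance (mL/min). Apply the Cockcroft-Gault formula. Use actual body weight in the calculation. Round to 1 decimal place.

25.6 mL/min

CrCl = (140 − 79) × 98.4 / (72 × 3.26) = 6002.4 / 234.72 ≈ 25.6 mL/min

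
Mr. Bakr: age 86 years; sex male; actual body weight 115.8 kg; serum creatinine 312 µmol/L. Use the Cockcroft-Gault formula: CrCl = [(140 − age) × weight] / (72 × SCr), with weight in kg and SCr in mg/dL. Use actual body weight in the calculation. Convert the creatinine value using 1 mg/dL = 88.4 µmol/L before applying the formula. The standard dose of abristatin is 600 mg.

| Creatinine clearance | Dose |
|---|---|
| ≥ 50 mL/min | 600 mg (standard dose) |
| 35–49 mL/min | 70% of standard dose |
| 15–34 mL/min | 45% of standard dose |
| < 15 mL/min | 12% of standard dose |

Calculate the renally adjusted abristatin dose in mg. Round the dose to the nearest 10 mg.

270 mg

SCr = 312 / 88.4 = 3.529 mg/dL
CrCl = (140 − 86) × 115.8 / (72 × 3.529) = 6253.2 / 254.09 ≈ 24.6 mL/min
CrCl ≈ 25 mL/min → bracket 15–34 mL/min.
45% of 600 mg = 270 mg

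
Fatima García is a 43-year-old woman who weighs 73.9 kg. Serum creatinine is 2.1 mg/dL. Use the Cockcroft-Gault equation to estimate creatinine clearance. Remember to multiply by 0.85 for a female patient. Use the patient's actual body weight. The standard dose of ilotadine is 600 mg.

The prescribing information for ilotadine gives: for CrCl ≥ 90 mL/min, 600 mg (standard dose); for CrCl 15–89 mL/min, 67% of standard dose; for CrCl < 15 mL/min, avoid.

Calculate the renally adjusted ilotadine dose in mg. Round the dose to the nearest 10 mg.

CrCl = (140 − 43) × 73.9 / (72 × 2.1) × 0.85 = 7168.3 / 151.20 × 0.85 ≈ 40.3 mL/min
CrCl ≈ 40 mL/min → bracket 15–89 mL/min.
67% of 600 mg = 402 mg → 400 mg

400 mg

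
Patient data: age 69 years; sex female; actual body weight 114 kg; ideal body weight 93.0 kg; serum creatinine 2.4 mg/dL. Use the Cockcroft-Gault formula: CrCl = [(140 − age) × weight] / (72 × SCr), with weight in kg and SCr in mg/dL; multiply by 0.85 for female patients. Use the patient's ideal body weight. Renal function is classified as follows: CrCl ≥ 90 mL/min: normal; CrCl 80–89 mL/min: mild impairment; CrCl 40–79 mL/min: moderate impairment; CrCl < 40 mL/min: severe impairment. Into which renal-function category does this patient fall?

severe impairment

CrCl = (140 − 69) × 93 / (72 × 2.4) × 0.85 = 6603.0 / 172.80 × 0.85 ≈ 32.5 mL/min
32 mL/min falls in the 'severe impairment' range.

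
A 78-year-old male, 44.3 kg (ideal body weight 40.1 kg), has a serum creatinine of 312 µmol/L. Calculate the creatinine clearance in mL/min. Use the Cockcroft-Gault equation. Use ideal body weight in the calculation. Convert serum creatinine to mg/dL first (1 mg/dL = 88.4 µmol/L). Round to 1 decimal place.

9.8 mL/min

SCr = 312 / 88.4 = 3.529 mg/dL
CrCl = (140 − 78) × 40.1 / (72 × 3.529) = 2486.2 / 254.09 ≈ 9.8 mL/min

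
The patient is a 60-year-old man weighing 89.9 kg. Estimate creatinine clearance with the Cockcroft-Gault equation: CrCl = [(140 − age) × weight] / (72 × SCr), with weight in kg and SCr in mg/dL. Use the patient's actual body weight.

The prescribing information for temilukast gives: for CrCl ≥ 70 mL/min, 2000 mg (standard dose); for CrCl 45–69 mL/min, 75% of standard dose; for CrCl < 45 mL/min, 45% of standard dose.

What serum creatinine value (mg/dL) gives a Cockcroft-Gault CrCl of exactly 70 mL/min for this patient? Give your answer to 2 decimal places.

1.43 mg/dL

Standard dose requires CrCl ≥ 70 mL/min.
Set (140 − 60) × 89.9 / (72 × SCr) = 70
SCr = (140 − 60) × 89.9 / (72 × 70) = 1.427 mg/dL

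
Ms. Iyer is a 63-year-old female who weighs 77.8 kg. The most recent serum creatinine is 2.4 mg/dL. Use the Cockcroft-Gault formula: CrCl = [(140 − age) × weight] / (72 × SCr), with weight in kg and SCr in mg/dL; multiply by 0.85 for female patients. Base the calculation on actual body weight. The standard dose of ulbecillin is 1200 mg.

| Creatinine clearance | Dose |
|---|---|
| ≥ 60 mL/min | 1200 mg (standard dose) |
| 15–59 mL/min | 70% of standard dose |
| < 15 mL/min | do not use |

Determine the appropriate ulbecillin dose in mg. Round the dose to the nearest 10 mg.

840 mg

CrCl = (140 − 63) × 77.8 / (72 × 2.4) × 0.85 = 5990.6 / 172.80 × 0.85 ≈ 29.5 mL/min
CrCl ≈ 29 mL/min → bracket 15–59 mL/min.
70% of 1200 mg = 840 mg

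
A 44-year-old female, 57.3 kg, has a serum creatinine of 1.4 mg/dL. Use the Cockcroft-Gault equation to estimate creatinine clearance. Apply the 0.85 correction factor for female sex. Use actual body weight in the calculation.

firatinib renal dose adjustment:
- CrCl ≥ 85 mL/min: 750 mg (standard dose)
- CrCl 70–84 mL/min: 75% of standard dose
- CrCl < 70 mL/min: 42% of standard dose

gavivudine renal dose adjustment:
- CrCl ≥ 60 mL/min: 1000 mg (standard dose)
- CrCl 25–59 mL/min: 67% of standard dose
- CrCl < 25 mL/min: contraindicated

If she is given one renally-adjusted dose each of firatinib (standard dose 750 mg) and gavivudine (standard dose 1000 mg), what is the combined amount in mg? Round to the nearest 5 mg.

985 mg

CrCl = (140 − 44) × 57.3 / (72 × 1.4) × 0.85 = 5500.8 / 100.80 × 0.85 ≈ 46.4 mL/min
CrCl ≈ 46 mL/min.
firatinib: < 70 mL/min → 42% of 750 mg = 315 mg.
gavivudine: 25–59 mL/min → 67% of 1000 mg = 670 mg.
Total = 315 + 670 = 985 mg.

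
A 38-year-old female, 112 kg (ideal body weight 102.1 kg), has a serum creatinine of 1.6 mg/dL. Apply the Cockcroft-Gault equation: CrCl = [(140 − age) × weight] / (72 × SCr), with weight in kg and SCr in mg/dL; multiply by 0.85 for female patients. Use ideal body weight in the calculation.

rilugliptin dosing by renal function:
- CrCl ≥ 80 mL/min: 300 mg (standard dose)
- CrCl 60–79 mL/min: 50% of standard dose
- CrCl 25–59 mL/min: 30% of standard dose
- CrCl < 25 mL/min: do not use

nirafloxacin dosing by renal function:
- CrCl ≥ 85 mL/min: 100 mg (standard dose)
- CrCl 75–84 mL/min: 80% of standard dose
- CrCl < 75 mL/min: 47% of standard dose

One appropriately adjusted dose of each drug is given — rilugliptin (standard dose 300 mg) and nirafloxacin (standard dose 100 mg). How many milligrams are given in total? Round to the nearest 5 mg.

CrCl = (140 − 38) × 102.1 / (72 × 1.6) × 0.85 = 10414.2 / 115.20 × 0.85 ≈ 76.8 mL/min
CrCl ≈ 77 mL/min.
rilugliptin: 60–79 mL/min → 50% of 300 mg = 150 mg.
nirafloxacin: 75–84 mL/min → 80% of 100 mg = 80 mg.
Total = 150 + 80 = 230 mg.

230 mg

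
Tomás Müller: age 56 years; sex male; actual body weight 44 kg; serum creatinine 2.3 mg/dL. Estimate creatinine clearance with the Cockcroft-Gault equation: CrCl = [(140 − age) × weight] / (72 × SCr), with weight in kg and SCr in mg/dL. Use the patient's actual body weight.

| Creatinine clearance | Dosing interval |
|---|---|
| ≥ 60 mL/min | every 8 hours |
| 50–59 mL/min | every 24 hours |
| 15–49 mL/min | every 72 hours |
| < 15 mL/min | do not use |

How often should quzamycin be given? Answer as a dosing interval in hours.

CrCl = (140 − 56) × 44 / (72 × 2.3) = 3696.0 / 165.60 ≈ 22.3 mL/min
CrCl ≈ 22 mL/min → bracket 15–49 mL/min → every 72 hours.

every 72 hours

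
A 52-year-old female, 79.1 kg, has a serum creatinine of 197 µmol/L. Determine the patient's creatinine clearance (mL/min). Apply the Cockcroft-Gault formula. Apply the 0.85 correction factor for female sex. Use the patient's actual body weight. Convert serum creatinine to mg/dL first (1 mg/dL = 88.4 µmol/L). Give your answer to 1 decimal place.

SCr = 197 / 88.4 = 2.229 mg/dL
CrCl = (140 − 52) × 79.1 / (72 × 2.229) × 0.85 = 6960.8 / 160.49 × 0.85 ≈ 36.9 mL/min

36.9 mL/min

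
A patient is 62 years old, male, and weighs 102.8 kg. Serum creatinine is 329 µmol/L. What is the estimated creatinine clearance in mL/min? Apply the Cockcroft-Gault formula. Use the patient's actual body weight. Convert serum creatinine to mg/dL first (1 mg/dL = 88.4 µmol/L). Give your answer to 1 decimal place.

SCr = 329 / 88.4 = 3.722 mg/dL
CrCl = (140 − 62) × 102.8 / (72 × 3.722) = 8018.4 / 267.98 ≈ 29.9 mL/min

29.9 mL/min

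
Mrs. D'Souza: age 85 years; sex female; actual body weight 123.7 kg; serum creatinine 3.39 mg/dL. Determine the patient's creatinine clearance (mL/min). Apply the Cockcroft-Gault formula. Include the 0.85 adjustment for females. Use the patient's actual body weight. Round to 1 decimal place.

CrCl = (140 − 85) × 123.7 / (72 × 3.39) × 0.85 = 6803.5 / 244.08 × 0.85 ≈ 23.7 mL/min

23.7 mL/min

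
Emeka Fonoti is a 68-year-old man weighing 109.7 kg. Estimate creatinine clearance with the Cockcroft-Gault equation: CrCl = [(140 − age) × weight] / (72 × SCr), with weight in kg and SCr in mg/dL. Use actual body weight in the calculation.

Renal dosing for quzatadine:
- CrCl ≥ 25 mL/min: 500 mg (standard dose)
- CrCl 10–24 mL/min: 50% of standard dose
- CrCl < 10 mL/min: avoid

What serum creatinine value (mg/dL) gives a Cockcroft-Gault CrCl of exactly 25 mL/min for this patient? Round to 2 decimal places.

4.39 mg/dL

Standard dose requires CrCl ≥ 25 mL/min.
Set (140 − 68) × 109.7 / (72 × SCr) = 25
SCr = (140 − 68) × 109.7 / (72 × 25) = 4.388 mg/dL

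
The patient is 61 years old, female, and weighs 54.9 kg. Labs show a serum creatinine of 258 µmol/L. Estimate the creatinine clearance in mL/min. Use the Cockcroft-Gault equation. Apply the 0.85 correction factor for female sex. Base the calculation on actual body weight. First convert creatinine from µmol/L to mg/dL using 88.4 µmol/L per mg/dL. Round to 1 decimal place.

SCr = 258 / 88.4 = 2.919 mg/dL
CrCl = (140 − 61) × 54.9 / (72 × 2.919) × 0.85 = 4337.1 / 210.17 × 0.85 ≈ 17.5 mL/min

17.5 mL/min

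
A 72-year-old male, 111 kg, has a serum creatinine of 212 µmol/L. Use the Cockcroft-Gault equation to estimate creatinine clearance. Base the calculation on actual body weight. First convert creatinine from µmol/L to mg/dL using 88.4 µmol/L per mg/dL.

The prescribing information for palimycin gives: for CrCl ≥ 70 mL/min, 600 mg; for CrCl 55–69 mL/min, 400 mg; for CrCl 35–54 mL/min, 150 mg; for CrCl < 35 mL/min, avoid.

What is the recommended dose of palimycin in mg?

150 mg

SCr = 212 / 88.4 = 2.398 mg/dL
CrCl = (140 − 72) × 111 / (72 × 2.398) = 7548.0 / 172.66 ≈ 43.7 mL/min
CrCl ≈ 44 mL/min → bracket 35–54 mL/min.
Dose for this bracket: 150 mg.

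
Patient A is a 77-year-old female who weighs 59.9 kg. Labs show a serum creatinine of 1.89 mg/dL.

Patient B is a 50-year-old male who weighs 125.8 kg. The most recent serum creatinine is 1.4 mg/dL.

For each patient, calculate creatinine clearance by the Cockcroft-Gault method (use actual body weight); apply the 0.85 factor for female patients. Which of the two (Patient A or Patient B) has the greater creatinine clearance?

Patient A: CrCl = (140 − 77) × 59.9 / (72 × 1.89) × 0.85 = 3773.7 / 136.08 × 0.85 ≈ 23.6 mL/min
Patient B: CrCl = (140 − 50) × 125.8 / (72 × 1.4) = 11322.0 / 100.80 ≈ 112.3 mL/min
23.6 vs 112.3 mL/min → Patient B is higher.

Patient B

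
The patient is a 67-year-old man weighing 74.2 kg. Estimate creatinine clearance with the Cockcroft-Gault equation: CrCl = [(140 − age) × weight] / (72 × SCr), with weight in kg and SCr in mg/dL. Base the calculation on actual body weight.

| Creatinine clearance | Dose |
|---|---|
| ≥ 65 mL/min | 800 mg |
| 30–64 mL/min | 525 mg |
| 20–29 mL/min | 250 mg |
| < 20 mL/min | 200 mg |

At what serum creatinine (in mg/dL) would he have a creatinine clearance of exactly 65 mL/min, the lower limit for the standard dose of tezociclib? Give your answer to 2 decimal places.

Standard dose requires CrCl ≥ 65 mL/min.
Set (140 − 67) × 74.2 / (72 × SCr) = 65
SCr = (140 − 67) × 74.2 / (72 × 65) = 1.157 mg/dL

1.16 mg/dL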